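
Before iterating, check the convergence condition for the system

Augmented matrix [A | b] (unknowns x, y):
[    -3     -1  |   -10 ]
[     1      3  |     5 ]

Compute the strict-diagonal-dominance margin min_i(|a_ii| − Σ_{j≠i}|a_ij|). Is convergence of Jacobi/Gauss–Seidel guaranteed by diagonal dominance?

row 1: |-3| − (1) = 2
row 2: |3| − (1) = 2
minimum over rows = 2 → strictly diagonally dominant (convergence guaranteed)

2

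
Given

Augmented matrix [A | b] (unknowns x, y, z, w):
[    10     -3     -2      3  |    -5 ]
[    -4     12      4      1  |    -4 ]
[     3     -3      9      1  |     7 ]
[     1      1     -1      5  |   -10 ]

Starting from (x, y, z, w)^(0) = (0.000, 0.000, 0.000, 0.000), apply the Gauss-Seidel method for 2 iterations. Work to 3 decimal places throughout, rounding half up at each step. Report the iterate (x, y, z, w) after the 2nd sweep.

Iteration 1:
  x = (-5 - (-3)·0.000 - (-2)·0.000 - (3)·0.000) / (10) = -0.500
  y = (-4 - (-4)·-0.500 - (4)·0.000 - (1)·0.000) / (12) = -0.500
  z = (7 - (3)·-0.500 - (-3)·-0.500 - (1)·0.000) / (9) = 0.778
  w = (-10 - (1)·-0.500 - (1)·-0.500 - (-1)·0.778) / (5) = -1.644
Iteration 2:
  x = (-5 - (-3)·-0.500 - (-2)·0.778 - (3)·-1.644) / (10) = -0.001
  y = (-4 - (-4)·-0.001 - (4)·0.778 - (1)·-1.644) / (12) = -0.456
  z = (7 - (3)·-0.001 - (-3)·-0.456 - (1)·-1.644) / (9) = 0.809
  w = (-10 - (1)·-0.001 - (1)·-0.456 - (-1)·0.809) / (5) = -1.747

(-0.001, -0.456, 0.809, -1.747)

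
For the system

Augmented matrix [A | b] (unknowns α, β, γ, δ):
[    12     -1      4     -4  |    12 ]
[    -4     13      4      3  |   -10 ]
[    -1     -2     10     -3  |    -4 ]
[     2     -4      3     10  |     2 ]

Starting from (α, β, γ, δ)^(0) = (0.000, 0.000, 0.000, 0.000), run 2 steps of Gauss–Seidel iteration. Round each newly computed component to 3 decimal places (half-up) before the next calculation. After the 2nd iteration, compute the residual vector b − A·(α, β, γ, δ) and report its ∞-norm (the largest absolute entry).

Iteration 1:
  α = (12 - (-1)·0.000 - (4)·0.000 - (-4)·0.000) / (12) = 1.000
  β = (-10 - (-4)·1.000 - (4)·0.000 - (3)·0.000) / (13) = -0.462
  γ = (-4 - (-1)·1.000 - (-2)·-0.462 - (-3)·0.000) / (10) = -0.392
  δ = (2 - (2)·1.000 - (-4)·-0.462 - (3)·-0.392) / (10) = -0.067
Iteration 2:
  α = (12 - (-1)·-0.462 - (4)·-0.392 - (-4)·-0.067) / (12) = 1.070
  β = (-10 - (-4)·1.070 - (4)·-0.392 - (3)·-0.067) / (13) = -0.304
  γ = (-4 - (-1)·1.070 - (-2)·-0.304 - (-3)·-0.067) / (10) = -0.374
  δ = (2 - (2)·1.070 - (-4)·-0.304 - (3)·-0.374) / (10) = -0.023
Residual b − A·x = (0.260, -0.203, 0.133, -0.004); ∞-norm = 0.260

0.260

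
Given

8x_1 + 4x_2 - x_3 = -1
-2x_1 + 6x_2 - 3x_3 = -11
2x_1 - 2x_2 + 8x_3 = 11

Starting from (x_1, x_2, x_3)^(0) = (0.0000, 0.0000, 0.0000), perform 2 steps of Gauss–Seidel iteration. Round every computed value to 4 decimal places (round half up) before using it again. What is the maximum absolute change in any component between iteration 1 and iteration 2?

Iteration 1:
  x_1 = (-1 - (4)·0.0000 - (-1)·0.0000) / (8) = -0.1250
  x_2 = (-11 - (-2)·-0.1250 - (-3)·0.0000) / (6) = -1.8750
  x_3 = (11 - (2)·-0.1250 - (-2)·-1.8750) / (8) = 0.9375
Iteration 2:
  x_1 = (-1 - (4)·-1.8750 - (-1)·0.9375) / (8) = 0.9297
  x_2 = (-11 - (-2)·0.9297 - (-3)·0.9375) / (6) = -1.0547
  x_3 = (11 - (2)·0.9297 - (-2)·-1.0547) / (8) = 0.8789
Change: (1.0547, 0.8203, -0.0586) → max |·| = 1.0547

1.0547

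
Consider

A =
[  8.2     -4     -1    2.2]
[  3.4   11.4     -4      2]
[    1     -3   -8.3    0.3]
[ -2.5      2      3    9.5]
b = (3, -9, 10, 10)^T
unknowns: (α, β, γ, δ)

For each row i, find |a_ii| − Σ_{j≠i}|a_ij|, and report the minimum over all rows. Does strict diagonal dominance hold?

row 1: |8.2| − (4+1+2.2) = 1
row 2: |11.4| − (3.4+4+2) = 2
row 3: |-8.3| − (1+3+0.3) = 4
row 4: |9.5| − (2.5+2+3) = 2
minimum over rows = 1 → strictly diagonally dominant (convergence guaranteed)

1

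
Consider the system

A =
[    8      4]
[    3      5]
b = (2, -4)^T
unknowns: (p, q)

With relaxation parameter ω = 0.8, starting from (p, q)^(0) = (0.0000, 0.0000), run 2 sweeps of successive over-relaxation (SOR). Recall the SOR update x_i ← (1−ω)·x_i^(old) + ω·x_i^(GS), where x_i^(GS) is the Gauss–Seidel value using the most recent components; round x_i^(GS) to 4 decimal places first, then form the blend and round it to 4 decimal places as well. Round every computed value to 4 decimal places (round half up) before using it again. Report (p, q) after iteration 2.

(0.5344, -1.0437)

Iteration 1:
  p: GS value = (2 - (4)·0.0000) / (8) = 0.2500;  p ← (1−ω)·0.0000 + ω·0.2500 = 0.2000
  q: GS value = (-4 - (3)·0.2000) / (5) = -0.9200;  q ← (1−ω)·0.0000 + ω·-0.9200 = -0.7360
Iteration 2:
  p: GS value = (2 - (4)·-0.7360) / (8) = 0.6180;  p ← (1−ω)·0.2000 + ω·0.6180 = 0.5344
  q: GS value = (-4 - (3)·0.5344) / (5) = -1.1206;  q ← (1−ω)·-0.7360 + ω·-1.1206 = -1.0437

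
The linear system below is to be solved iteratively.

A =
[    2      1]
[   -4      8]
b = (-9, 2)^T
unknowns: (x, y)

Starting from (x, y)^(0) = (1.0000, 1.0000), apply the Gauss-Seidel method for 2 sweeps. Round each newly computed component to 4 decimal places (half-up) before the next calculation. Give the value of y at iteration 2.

Iteration 1:
  x = (-9 - (1)·1.0000) / (2) = -5.0000
  y = (2 - (-4)·-5.0000) / (8) = -2.2500
Iteration 2:
  x = (-9 - (1)·-2.2500) / (2) = -3.3750
  y = (2 - (-4)·-3.3750) / (8) = -1.4375

-1.4375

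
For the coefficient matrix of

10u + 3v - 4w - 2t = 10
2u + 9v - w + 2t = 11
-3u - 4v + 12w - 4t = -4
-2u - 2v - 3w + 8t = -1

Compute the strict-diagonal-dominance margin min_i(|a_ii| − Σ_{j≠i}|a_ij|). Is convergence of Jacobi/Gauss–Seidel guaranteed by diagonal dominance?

row 1: |10| − (3+4+2) = 1
row 2: |9| − (2+1+2) = 4
row 3: |12| − (3+4+4) = 1
row 4: |8| − (2+2+3) = 1
minimum over rows = 1 → strictly diagonally dominant (convergence guaranteed)

1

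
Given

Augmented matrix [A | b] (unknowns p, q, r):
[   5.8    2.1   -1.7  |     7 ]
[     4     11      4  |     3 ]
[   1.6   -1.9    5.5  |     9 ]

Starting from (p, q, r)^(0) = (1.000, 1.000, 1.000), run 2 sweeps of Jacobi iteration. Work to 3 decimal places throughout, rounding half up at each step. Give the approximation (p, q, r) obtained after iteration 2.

(1.867, -0.756, 1.148)

Iteration 1:
  p = (7 - (2.1)·1.000 - (-1.7)·1.000) / (5.8) = 1.138
  q = (3 - (4)·1.000 - (4)·1.000) / (11) = -0.455
  r = (9 - (1.6)·1.000 - (-1.9)·1.000) / (5.5) = 1.691
Iteration 2:
  p = (7 - (2.1)·-0.455 - (-1.7)·1.691) / (5.8) = 1.867
  q = (3 - (4)·1.138 - (4)·1.691) / (11) = -0.756
  r = (9 - (1.6)·1.138 - (-1.9)·-0.455) / (5.5) = 1.148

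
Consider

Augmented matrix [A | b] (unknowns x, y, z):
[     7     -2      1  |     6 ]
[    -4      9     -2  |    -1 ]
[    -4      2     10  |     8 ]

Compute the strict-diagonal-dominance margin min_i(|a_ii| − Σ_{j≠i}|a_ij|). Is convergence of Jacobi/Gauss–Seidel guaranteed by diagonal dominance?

row 1: |7| − (2+1) = 4
row 2: |9| − (4+2) = 3
row 3: |10| − (4+2) = 4
minimum over rows = 3 → strictly diagonally dominant (convergence guaranteed)

3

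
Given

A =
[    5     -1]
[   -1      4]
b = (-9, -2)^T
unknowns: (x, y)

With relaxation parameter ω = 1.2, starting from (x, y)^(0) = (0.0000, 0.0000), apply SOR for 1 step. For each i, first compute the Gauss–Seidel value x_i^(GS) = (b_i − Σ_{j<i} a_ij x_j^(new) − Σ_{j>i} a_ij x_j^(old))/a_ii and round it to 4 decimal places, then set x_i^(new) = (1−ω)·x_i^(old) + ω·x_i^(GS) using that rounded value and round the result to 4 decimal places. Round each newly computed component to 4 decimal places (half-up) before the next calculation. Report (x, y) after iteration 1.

(-2.1600, -1.2480)

Iteration 1:
  x: GS value = (-9 - (-1)·0.0000) / (5) = -1.8000;  x ← (1−ω)·0.0000 + ω·-1.8000 = -2.1600
  y: GS value = (-2 - (-1)·-2.1600) / (4) = -1.0400;  y ← (1−ω)·0.0000 + ω·-1.0400 = -1.2480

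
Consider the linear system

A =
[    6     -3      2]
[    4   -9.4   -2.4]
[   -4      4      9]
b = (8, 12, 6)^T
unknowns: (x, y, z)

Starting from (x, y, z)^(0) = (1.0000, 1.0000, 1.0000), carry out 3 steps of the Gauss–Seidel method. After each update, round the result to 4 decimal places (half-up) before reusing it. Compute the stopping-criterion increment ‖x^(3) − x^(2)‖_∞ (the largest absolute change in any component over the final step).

Iteration 1:
  x = (8 - (-3)·1.0000 - (2)·1.0000) / (6) = 1.5000
  y = (12 - (4)·1.5000 - (-2.4)·1.0000) / (-9.4) = -0.8936
  z = (6 - (-4)·1.5000 - (4)·-0.8936) / (9) = 1.7305
Iteration 2:
  x = (8 - (-3)·-0.8936 - (2)·1.7305) / (6) = 0.3097
  y = (12 - (4)·0.3097 - (-2.4)·1.7305) / (-9.4) = -1.5866
  z = (6 - (-4)·0.3097 - (4)·-1.5866) / (9) = 1.5095
Iteration 3:
  x = (8 - (-3)·-1.5866 - (2)·1.5095) / (6) = 0.0369
  y = (12 - (4)·0.0369 - (-2.4)·1.5095) / (-9.4) = -1.6463
  z = (6 - (-4)·0.0369 - (4)·-1.6463) / (9) = 1.4148
Change: (-0.2728, -0.0597, -0.0947) → max |·| = 0.2728

0.2728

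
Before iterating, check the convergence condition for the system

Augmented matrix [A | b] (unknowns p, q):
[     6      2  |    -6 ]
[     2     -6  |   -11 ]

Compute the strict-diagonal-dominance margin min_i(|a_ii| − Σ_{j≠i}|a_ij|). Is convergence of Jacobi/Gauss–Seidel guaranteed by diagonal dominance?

row 1: |6| − (2) = 4
row 2: |-6| − (2) = 4
minimum over rows = 4 → strictly diagonally dominant (convergence guaranteed)

4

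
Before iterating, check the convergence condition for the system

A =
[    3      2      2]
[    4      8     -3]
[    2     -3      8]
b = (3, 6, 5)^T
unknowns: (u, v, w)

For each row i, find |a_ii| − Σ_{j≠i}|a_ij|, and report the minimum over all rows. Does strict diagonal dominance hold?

-1

row 1: |3| − (2+2) = -1
row 2: |8| − (4+3) = 1
row 3: |8| − (2+3) = 3
minimum over rows = -1 → not strictly diagonally dominant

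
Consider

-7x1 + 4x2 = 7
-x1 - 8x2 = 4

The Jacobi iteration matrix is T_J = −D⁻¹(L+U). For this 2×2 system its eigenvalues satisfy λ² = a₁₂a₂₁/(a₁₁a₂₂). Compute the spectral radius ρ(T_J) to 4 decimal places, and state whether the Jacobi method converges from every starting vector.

a₁₂a₂₁/(a₁₁a₂₂) = (4)·(-1) / ((-7)·(-8)) = -0.071429
ρ = √|-0.071429| = √0.071429 = 0.2673
ρ < 1, so Jacobi converges

0.2673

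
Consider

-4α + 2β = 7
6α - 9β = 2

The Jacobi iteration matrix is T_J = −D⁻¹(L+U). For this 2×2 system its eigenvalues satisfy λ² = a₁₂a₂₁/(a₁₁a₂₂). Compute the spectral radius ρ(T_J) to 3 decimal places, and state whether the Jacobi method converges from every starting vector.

a₁₂a₂₁/(a₁₁a₂₂) = (2)·(6) / ((-4)·(-9)) = 0.333333
ρ = √|0.333333| = √0.333333 = 0.577
ρ < 1, so Jacobi converges

0.577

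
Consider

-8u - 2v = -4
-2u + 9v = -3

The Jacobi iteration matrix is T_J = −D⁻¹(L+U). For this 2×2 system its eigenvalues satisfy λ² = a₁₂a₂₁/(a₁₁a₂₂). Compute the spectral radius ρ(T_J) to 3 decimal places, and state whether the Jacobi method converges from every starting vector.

a₁₂a₂₁/(a₁₁a₂₂) = (-2)·(-2) / ((-8)·(9)) = -0.055556
ρ = √|-0.055556| = √0.055556 = 0.236
ρ < 1, so Jacobi converges

0.236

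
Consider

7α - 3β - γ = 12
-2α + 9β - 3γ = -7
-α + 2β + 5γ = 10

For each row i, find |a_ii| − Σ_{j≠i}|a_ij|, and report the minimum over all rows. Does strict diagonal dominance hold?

row 1: |7| − (3+1) = 3
row 2: |9| − (2+3) = 4
row 3: |5| − (1+2) = 2
minimum over rows = 2 → strictly diagonally dominant (convergence guaranteed)

2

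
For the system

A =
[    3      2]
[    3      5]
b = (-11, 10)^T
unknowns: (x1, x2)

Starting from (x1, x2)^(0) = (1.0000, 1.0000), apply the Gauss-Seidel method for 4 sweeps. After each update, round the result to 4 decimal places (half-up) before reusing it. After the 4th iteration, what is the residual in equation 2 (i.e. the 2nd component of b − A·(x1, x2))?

Iteration 1:
  x1 = (-11 - (2)·1.0000) / (3) = -4.3333
  x2 = (10 - (3)·-4.3333) / (5) = 4.6000
Iteration 2:
  x1 = (-11 - (2)·4.6000) / (3) = -6.7333
  x2 = (10 - (3)·-6.7333) / (5) = 6.0400
Iteration 3:
  x1 = (-11 - (2)·6.0400) / (3) = -7.6933
  x2 = (10 - (3)·-7.6933) / (5) = 6.6160
Iteration 4:
  x1 = (-11 - (2)·6.6160) / (3) = -8.0773
  x2 = (10 - (3)·-8.0773) / (5) = 6.8464
Residual b − A·x = (-0.4609, -0.0001)

-0.0001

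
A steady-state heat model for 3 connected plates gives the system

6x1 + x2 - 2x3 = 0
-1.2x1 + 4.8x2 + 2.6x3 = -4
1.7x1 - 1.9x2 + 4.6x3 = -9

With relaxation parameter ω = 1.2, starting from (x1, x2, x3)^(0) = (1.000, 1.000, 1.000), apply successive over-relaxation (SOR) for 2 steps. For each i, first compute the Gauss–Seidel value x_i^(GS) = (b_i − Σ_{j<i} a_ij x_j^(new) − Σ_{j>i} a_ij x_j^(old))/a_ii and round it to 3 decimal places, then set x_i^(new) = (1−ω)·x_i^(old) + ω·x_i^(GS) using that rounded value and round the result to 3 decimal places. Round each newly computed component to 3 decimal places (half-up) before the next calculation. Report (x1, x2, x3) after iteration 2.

(-1.016, 1.318, -0.551)

Iteration 1:
  x1: GS value = (0 - (1)·1.000 - (-2)·1.000) / (6) = 0.167;  x1 ← (1−ω)·1.000 + ω·0.167 = 0.000
  x2: GS value = (-4 - (-1.2)·0.000 - (2.6)·1.000) / (4.8) = -1.375;  x2 ← (1−ω)·1.000 + ω·-1.375 = -1.850
  x3: GS value = (-9 - (1.7)·0.000 - (-1.9)·-1.850) / (4.6) = -2.721;  x3 ← (1−ω)·1.000 + ω·-2.721 = -3.465
Iteration 2:
  x1: GS value = (0 - (1)·-1.850 - (-2)·-3.465) / (6) = -0.847;  x1 ← (1−ω)·0.000 + ω·-0.847 = -1.016
  x2: GS value = (-4 - (-1.2)·-1.016 - (2.6)·-3.465) / (4.8) = 0.790;  x2 ← (1−ω)·-1.850 + ω·0.790 = 1.318
  x3: GS value = (-9 - (1.7)·-1.016 - (-1.9)·1.318) / (4.6) = -1.037;  x3 ← (1−ω)·-3.465 + ω·-1.037 = -0.551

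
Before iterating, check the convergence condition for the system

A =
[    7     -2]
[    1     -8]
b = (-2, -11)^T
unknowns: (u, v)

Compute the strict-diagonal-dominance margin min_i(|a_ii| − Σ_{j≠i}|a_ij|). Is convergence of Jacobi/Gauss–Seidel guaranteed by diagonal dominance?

row 1: |7| − (2) = 5
row 2: |-8| − (1) = 7
minimum over rows = 5 → strictly diagonally dominant (convergence guaranteed)

5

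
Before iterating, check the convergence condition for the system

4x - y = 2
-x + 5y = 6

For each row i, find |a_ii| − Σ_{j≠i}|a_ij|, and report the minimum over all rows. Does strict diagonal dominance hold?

3

row 1: |4| − (1) = 3
row 2: |5| − (1) = 4
minimum over rows = 3 → strictly diagonally dominant (convergence guaranteed)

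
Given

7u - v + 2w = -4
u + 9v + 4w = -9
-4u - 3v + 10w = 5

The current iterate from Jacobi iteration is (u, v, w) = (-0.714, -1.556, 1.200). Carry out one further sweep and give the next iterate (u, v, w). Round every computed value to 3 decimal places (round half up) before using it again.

(-1.137, -1.454, -0.252)

One sweep:
  u = (-4 - (-1)·-1.556 - (2)·1.200) / (7) = -1.137
  v = (-9 - (1)·-0.714 - (4)·1.200) / (9) = -1.454
  w = (5 - (-4)·-0.714 - (-3)·-1.556) / (10) = -0.252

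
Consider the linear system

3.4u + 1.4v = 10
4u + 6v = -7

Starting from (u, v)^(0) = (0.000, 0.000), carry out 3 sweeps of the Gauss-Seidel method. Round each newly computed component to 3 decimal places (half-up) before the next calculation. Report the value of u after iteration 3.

Iteration 1:
  u = (10 - (1.4)·0.000) / (3.4) = 2.941
  v = (-7 - (4)·2.941) / (6) = -3.127
Iteration 2:
  u = (10 - (1.4)·-3.127) / (3.4) = 4.229
  v = (-7 - (4)·4.229) / (6) = -3.986
Iteration 3:
  u = (10 - (1.4)·-3.986) / (3.4) = 4.582
  v = (-7 - (4)·4.582) / (6) = -4.221

4.582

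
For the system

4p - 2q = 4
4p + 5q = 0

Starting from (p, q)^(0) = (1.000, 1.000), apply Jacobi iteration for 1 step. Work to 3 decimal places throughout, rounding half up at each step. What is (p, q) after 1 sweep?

Iteration 1:
  p = (4 - (-2)·1.000) / (4) = 1.500
  q = (0 - (4)·1.000) / (5) = -0.800

(1.500, -0.800)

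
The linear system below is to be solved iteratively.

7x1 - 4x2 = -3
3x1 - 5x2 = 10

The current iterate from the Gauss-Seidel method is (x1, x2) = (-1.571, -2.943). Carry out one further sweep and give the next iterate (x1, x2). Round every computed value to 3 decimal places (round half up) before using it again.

(-2.110, -3.266)

One sweep:
  x1 = (-3 - (-4)·-2.943) / (7) = -2.110
  x2 = (10 - (3)·-2.110) / (-5) = -3.266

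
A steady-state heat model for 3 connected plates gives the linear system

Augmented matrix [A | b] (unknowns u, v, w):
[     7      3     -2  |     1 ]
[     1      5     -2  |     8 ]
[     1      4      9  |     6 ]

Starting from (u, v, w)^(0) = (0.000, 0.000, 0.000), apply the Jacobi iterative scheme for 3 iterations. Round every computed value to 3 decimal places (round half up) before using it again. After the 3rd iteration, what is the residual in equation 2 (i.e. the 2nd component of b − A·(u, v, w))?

Iteration 1:
  u = (1 - (3)·0.000 - (-2)·0.000) / (7) = 0.143
  v = (8 - (1)·0.000 - (-2)·0.000) / (5) = 1.600
  w = (6 - (1)·0.000 - (4)·0.000) / (9) = 0.667
Iteration 2:
  u = (1 - (3)·1.600 - (-2)·0.667) / (7) = -0.352
  v = (8 - (1)·0.143 - (-2)·0.667) / (5) = 1.838
  w = (6 - (1)·0.143 - (4)·1.600) / (9) = -0.060
Iteration 3:
  u = (1 - (3)·1.838 - (-2)·-0.060) / (7) = -0.662
  v = (8 - (1)·-0.352 - (-2)·-0.060) / (5) = 1.646
  w = (6 - (1)·-0.352 - (4)·1.838) / (9) = -0.111
Residual b − A·x = (0.474, 0.210, 1.077)

0.210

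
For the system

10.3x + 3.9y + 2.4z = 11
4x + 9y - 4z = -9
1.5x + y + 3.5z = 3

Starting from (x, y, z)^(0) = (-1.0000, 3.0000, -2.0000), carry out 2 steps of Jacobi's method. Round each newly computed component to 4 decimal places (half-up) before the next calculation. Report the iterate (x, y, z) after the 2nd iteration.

Iteration 1:
  x = (11 - (3.9)·3.0000 - (2.4)·-2.0000) / (10.3) = 0.3981
  y = (-9 - (4)·-1.0000 - (-4)·-2.0000) / (9) = -1.4444
  z = (3 - (1.5)·-1.0000 - (1)·3.0000) / (3.5) = 0.4286
Iteration 2:
  x = (11 - (3.9)·-1.4444 - (2.4)·0.4286) / (10.3) = 1.5150
  y = (-9 - (4)·0.3981 - (-4)·0.4286) / (9) = -0.9864
  z = (3 - (1.5)·0.3981 - (1)·-1.4444) / (3.5) = 1.0992

(1.5150, -0.9864, 1.0992)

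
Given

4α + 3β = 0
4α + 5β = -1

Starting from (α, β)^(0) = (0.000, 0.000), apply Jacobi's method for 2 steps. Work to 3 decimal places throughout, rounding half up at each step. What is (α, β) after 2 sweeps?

(0.150, -0.200)

Iteration 1:
  α = (0 - (3)·0.000) / (4) = 0.000
  β = (-1 - (4)·0.000) / (5) = -0.200
Iteration 2:
  α = (0 - (3)·-0.200) / (4) = 0.150
  β = (-1 - (4)·0.000) / (5) = -0.200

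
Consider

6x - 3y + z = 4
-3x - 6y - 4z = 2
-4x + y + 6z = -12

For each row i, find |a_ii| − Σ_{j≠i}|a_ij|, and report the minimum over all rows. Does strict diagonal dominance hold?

row 1: |6| − (3+1) = 2
row 2: |-6| − (3+4) = -1
row 3: |6| − (4+1) = 1
minimum over rows = -1 → not strictly diagonally dominant

-1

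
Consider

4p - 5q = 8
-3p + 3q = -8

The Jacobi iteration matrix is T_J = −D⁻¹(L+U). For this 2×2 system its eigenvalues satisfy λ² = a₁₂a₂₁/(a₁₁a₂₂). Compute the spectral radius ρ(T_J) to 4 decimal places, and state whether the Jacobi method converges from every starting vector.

a₁₂a₂₁/(a₁₁a₂₂) = (-5)·(-3) / ((4)·(3)) = 1.250000
ρ = √|1.250000| = √1.250000 = 1.1180
ρ > 1, so Jacobi diverges

1.1180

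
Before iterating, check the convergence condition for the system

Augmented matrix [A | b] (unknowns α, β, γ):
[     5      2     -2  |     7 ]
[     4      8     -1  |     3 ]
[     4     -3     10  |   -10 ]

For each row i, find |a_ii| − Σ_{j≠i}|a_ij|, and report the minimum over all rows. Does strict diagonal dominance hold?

1

row 1: |5| − (2+2) = 1
row 2: |8| − (4+1) = 3
row 3: |10| − (4+3) = 3
minimum over rows = 1 → strictly diagonally dominant (convergence guaranteed)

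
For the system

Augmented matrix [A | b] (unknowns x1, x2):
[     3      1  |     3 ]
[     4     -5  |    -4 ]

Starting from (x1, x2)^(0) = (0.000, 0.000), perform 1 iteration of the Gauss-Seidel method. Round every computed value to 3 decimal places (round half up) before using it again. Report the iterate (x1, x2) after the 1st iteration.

Iteration 1:
  x1 = (3 - (1)·0.000) / (3) = 1.000
  x2 = (-4 - (4)·1.000) / (-5) = 1.600

(1.000, 1.600)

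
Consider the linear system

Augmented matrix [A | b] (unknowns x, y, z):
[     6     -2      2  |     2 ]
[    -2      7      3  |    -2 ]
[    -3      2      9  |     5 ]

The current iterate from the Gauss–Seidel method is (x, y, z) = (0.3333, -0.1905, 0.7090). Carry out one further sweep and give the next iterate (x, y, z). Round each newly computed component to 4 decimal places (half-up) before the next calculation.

(0.0335, -0.5800, 0.6956)

One sweep:
  x = (2 - (-2)·-0.1905 - (2)·0.7090) / (6) = 0.0335
  y = (-2 - (-2)·0.0335 - (3)·0.7090) / (7) = -0.5800
  z = (5 - (-3)·0.0335 - (2)·-0.5800) / (9) = 0.6956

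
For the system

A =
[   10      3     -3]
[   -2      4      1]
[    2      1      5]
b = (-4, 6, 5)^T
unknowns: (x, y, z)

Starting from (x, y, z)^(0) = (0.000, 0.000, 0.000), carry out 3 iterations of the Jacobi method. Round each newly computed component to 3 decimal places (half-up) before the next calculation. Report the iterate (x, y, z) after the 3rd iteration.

(-0.457, 1.010, 1.010)

Iteration 1:
  x = (-4 - (3)·0.000 - (-3)·0.000) / (10) = -0.400
  y = (6 - (-2)·0.000 - (1)·0.000) / (4) = 1.500
  z = (5 - (2)·0.000 - (1)·0.000) / (5) = 1.000
Iteration 2:
  x = (-4 - (3)·1.500 - (-3)·1.000) / (10) = -0.550
  y = (6 - (-2)·-0.400 - (1)·1.000) / (4) = 1.050
  z = (5 - (2)·-0.400 - (1)·1.500) / (5) = 0.860
Iteration 3:
  x = (-4 - (3)·1.050 - (-3)·0.860) / (10) = -0.457
  y = (6 - (-2)·-0.550 - (1)·0.860) / (4) = 1.010
  z = (5 - (2)·-0.550 - (1)·1.050) / (5) = 1.010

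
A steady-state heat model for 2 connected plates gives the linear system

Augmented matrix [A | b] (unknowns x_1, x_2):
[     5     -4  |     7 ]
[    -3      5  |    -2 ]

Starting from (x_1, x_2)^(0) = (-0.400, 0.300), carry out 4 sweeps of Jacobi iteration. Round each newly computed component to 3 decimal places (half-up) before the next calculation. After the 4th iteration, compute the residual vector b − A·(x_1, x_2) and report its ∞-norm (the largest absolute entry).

Iteration 1:
  x_1 = (7 - (-4)·0.300) / (5) = 1.640
  x_2 = (-2 - (-3)·-0.400) / (5) = -0.640
Iteration 2:
  x_1 = (7 - (-4)·-0.640) / (5) = 0.888
  x_2 = (-2 - (-3)·1.640) / (5) = 0.584
Iteration 3:
  x_1 = (7 - (-4)·0.584) / (5) = 1.867
  x_2 = (-2 - (-3)·0.888) / (5) = 0.133
Iteration 4:
  x_1 = (7 - (-4)·0.133) / (5) = 1.506
  x_2 = (-2 - (-3)·1.867) / (5) = 0.720
Residual b − A·x = (2.350, -1.082); ∞-norm = 2.350

2.350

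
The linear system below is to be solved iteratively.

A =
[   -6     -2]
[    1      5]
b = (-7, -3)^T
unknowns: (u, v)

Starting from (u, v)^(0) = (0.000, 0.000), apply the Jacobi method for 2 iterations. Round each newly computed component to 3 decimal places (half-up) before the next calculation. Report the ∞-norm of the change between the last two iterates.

0.233

Iteration 1:
  u = (-7 - (-2)·0.000) / (-6) = 1.167
  v = (-3 - (1)·0.000) / (5) = -0.600
Iteration 2:
  u = (-7 - (-2)·-0.600) / (-6) = 1.367
  v = (-3 - (1)·1.167) / (5) = -0.833
Change: (0.200, -0.233) → max |·| = 0.233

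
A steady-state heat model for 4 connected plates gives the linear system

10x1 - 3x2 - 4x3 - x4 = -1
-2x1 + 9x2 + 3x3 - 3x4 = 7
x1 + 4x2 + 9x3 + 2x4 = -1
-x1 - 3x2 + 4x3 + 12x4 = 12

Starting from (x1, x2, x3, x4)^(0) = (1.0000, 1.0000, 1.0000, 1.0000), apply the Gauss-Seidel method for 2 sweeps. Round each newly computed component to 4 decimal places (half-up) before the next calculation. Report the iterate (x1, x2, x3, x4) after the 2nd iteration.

(0.0063, 1.5768, -1.1608, 1.7817)

Iteration 1:
  x1 = (-1 - (-3)·1.0000 - (-4)·1.0000 - (-1)·1.0000) / (10) = 0.7000
  x2 = (7 - (-2)·0.7000 - (3)·1.0000 - (-3)·1.0000) / (9) = 0.9333
  x3 = (-1 - (1)·0.7000 - (4)·0.9333 - (2)·1.0000) / (9) = -0.8259
  x4 = (12 - (-1)·0.7000 - (-3)·0.9333 - (4)·-0.8259) / (12) = 1.5670
Iteration 2:
  x1 = (-1 - (-3)·0.9333 - (-4)·-0.8259 - (-1)·1.5670) / (10) = 0.0063
  x2 = (7 - (-2)·0.0063 - (3)·-0.8259 - (-3)·1.5670) / (9) = 1.5768
  x3 = (-1 - (1)·0.0063 - (4)·1.5768 - (2)·1.5670) / (9) = -1.1608
  x4 = (12 - (-1)·0.0063 - (-3)·1.5768 - (4)·-1.1608) / (12) = 1.7817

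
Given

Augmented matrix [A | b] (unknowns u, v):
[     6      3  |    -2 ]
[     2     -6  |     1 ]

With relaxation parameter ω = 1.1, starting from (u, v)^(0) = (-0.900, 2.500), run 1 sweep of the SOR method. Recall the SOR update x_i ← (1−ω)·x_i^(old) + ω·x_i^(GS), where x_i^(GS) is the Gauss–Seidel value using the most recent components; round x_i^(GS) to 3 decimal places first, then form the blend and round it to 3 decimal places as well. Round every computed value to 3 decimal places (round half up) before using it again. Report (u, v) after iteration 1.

(-1.651, -1.039)

Iteration 1:
  u: GS value = (-2 - (3)·2.500) / (6) = -1.583;  u ← (1−ω)·-0.900 + ω·-1.583 = -1.651
  v: GS value = (1 - (2)·-1.651) / (-6) = -0.717;  v ← (1−ω)·2.500 + ω·-0.717 = -1.039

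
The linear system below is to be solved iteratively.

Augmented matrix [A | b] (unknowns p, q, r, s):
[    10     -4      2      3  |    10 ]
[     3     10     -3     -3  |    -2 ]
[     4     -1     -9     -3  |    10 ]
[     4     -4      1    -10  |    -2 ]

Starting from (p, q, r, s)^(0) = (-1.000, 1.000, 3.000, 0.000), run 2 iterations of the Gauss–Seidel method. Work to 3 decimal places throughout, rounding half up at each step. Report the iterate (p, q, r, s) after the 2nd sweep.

(1.269, -0.746, -0.549, 0.951)

Iteration 1:
  p = (10 - (-4)·1.000 - (2)·3.000 - (3)·0.000) / (10) = 0.800
  q = (-2 - (3)·0.800 - (-3)·3.000 - (-3)·0.000) / (10) = 0.460
  r = (10 - (4)·0.800 - (-1)·0.460 - (-3)·0.000) / (-9) = -0.807
  s = (-2 - (4)·0.800 - (-4)·0.460 - (1)·-0.807) / (-10) = 0.255
Iteration 2:
  p = (10 - (-4)·0.460 - (2)·-0.807 - (3)·0.255) / (10) = 1.269
  q = (-2 - (3)·1.269 - (-3)·-0.807 - (-3)·0.255) / (10) = -0.746
  r = (10 - (4)·1.269 - (-1)·-0.746 - (-3)·0.255) / (-9) = -0.549
  s = (-2 - (4)·1.269 - (-4)·-0.746 - (1)·-0.549) / (-10) = 0.951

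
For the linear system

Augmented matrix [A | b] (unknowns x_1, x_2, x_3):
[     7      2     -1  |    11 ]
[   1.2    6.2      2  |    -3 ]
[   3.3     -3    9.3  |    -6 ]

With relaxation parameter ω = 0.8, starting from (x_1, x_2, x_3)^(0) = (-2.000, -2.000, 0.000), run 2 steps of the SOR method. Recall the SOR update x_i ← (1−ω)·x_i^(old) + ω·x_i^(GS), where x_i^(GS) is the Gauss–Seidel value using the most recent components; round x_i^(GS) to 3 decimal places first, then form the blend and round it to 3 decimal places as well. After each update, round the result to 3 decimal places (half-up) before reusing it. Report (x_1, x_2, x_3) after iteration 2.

(1.616, -0.540, -1.343)

Iteration 1:
  x_1: GS value = (11 - (2)·-2.000 - (-1)·0.000) / (7) = 2.143;  x_1 ← (1−ω)·-2.000 + ω·2.143 = 1.314
  x_2: GS value = (-3 - (1.2)·1.314 - (2)·0.000) / (6.2) = -0.738;  x_2 ← (1−ω)·-2.000 + ω·-0.738 = -0.990
  x_3: GS value = (-6 - (3.3)·1.314 - (-3)·-0.990) / (9.3) = -1.431;  x_3 ← (1−ω)·0.000 + ω·-1.431 = -1.145
Iteration 2:
  x_1: GS value = (11 - (2)·-0.990 - (-1)·-1.145) / (7) = 1.691;  x_1 ← (1−ω)·1.314 + ω·1.691 = 1.616
  x_2: GS value = (-3 - (1.2)·1.616 - (2)·-1.145) / (6.2) = -0.427;  x_2 ← (1−ω)·-0.990 + ω·-0.427 = -0.540
  x_3: GS value = (-6 - (3.3)·1.616 - (-3)·-0.540) / (9.3) = -1.393;  x_3 ← (1−ω)·-1.145 + ω·-1.393 = -1.343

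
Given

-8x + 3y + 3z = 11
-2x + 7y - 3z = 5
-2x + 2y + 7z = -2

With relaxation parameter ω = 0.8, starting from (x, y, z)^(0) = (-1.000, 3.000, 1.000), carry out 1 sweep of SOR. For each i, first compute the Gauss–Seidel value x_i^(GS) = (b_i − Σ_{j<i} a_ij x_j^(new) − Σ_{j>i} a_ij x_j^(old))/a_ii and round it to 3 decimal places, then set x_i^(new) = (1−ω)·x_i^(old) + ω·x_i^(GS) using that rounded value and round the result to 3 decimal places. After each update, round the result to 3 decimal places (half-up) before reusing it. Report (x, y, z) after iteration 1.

Iteration 1:
  x: GS value = (11 - (3)·3.000 - (3)·1.000) / (-8) = 0.125;  x ← (1−ω)·-1.000 + ω·0.125 = -0.100
  y: GS value = (5 - (-2)·-0.100 - (-3)·1.000) / (7) = 1.114;  y ← (1−ω)·3.000 + ω·1.114 = 1.491
  z: GS value = (-2 - (-2)·-0.100 - (2)·1.491) / (7) = -0.740;  z ← (1−ω)·1.000 + ω·-0.740 = -0.392

(-0.100, 1.491, -0.392)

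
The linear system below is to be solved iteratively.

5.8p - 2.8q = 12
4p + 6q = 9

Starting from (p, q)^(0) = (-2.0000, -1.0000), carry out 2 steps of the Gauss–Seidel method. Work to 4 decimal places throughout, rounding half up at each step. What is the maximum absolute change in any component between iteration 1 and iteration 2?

Iteration 1:
  p = (12 - (-2.8)·-1.0000) / (5.8) = 1.5862
  q = (9 - (4)·1.5862) / (6) = 0.4425
Iteration 2:
  p = (12 - (-2.8)·0.4425) / (5.8) = 2.2826
  q = (9 - (4)·2.2826) / (6) = -0.0217
Change: (0.6964, -0.4642) → max |·| = 0.6964

0.6964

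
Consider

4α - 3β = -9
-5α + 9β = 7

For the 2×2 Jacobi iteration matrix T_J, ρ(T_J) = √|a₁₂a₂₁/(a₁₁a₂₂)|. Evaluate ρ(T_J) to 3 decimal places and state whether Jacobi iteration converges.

0.645

a₁₂a₂₁/(a₁₁a₂₂) = (-3)·(-5) / ((4)·(9)) = 0.416667
ρ = √|0.416667| = √0.416667 = 0.645
ρ < 1, so Jacobi converges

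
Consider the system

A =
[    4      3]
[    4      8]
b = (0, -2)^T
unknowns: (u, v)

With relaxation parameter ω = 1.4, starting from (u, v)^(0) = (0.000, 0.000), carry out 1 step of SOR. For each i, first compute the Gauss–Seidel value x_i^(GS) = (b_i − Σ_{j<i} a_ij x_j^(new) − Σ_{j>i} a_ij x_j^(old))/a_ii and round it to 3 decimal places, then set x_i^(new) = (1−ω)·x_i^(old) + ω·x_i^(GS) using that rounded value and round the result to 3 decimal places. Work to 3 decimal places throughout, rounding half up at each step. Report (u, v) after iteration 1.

(0.000, -0.350)

Iteration 1:
  u: GS value = (0 - (3)·0.000) / (4) = 0.000;  u ← (1−ω)·0.000 + ω·0.000 = 0.000
  v: GS value = (-2 - (4)·0.000) / (8) = -0.250;  v ← (1−ω)·0.000 + ω·-0.250 = -0.350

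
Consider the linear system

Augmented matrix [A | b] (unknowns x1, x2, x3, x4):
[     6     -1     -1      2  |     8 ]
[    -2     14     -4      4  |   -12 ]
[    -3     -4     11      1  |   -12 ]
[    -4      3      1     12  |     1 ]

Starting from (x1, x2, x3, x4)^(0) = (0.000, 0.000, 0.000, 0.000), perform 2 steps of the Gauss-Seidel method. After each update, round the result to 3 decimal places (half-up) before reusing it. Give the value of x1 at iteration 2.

Iteration 1:
  x1 = (8 - (-1)·0.000 - (-1)·0.000 - (2)·0.000) / (6) = 1.333
  x2 = (-12 - (-2)·1.333 - (-4)·0.000 - (4)·0.000) / (14) = -0.667
  x3 = (-12 - (-3)·1.333 - (-4)·-0.667 - (1)·0.000) / (11) = -0.970
  x4 = (1 - (-4)·1.333 - (3)·-0.667 - (1)·-0.970) / (12) = 0.775
Iteration 2:
  x1 = (8 - (-1)·-0.667 - (-1)·-0.970 - (2)·0.775) / (6) = 0.802
  x2 = (-12 - (-2)·0.802 - (-4)·-0.970 - (4)·0.775) / (14) = -1.241
  x3 = (-12 - (-3)·0.802 - (-4)·-1.241 - (1)·0.775) / (11) = -1.394
  x4 = (1 - (-4)·0.802 - (3)·-1.241 - (1)·-1.394) / (12) = 0.777

0.802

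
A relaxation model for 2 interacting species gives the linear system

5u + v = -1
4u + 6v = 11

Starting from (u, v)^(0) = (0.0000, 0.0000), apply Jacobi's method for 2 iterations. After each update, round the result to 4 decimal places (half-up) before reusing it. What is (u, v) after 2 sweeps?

(-0.5667, 1.9667)

Iteration 1:
  u = (-1 - (1)·0.0000) / (5) = -0.2000
  v = (11 - (4)·0.0000) / (6) = 1.8333
Iteration 2:
  u = (-1 - (1)·1.8333) / (5) = -0.5667
  v = (11 - (4)·-0.2000) / (6) = 1.9667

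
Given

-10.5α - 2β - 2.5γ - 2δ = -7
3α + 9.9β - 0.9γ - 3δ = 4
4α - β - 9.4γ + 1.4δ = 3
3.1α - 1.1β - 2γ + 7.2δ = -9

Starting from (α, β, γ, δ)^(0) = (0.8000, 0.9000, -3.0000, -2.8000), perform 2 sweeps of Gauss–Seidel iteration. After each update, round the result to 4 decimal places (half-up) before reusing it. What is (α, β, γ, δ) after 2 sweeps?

Iteration 1:
  α = (-7 - (-2)·0.9000 - (-2.5)·-3.0000 - (-2)·-2.8000) / (-10.5) = 1.7429
  β = (4 - (3)·1.7429 - (-0.9)·-3.0000 - (-3)·-2.8000) / (9.9) = -1.2453
  γ = (3 - (4)·1.7429 - (-1)·-1.2453 - (1.4)·-2.8000) / (-9.4) = 0.1380
  δ = (-9 - (3.1)·1.7429 - (-1.1)·-1.2453 - (-2)·0.1380) / (7.2) = -2.1523
Iteration 2:
  α = (-7 - (-2)·-1.2453 - (-2.5)·0.1380 - (-2)·-2.1523) / (-10.5) = 1.2810
  β = (4 - (3)·1.2810 - (-0.9)·0.1380 - (-3)·-2.1523) / (9.9) = -0.6238
  γ = (3 - (4)·1.2810 - (-1)·-0.6238 - (1.4)·-2.1523) / (-9.4) = -0.0282
  δ = (-9 - (3.1)·1.2810 - (-1.1)·-0.6238 - (-2)·-0.0282) / (7.2) = -1.9047

(1.2810, -0.6238, -0.0282, -1.9047)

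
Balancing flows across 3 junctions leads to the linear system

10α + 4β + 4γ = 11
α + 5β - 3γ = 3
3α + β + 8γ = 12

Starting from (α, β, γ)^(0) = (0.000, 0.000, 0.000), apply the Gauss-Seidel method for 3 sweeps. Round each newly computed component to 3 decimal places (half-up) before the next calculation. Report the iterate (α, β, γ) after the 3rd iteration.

(0.188, 1.259, 1.272)

Iteration 1:
  α = (11 - (4)·0.000 - (4)·0.000) / (10) = 1.100
  β = (3 - (1)·1.100 - (-3)·0.000) / (5) = 0.380
  γ = (12 - (3)·1.100 - (1)·0.380) / (8) = 1.040
Iteration 2:
  α = (11 - (4)·0.380 - (4)·1.040) / (10) = 0.532
  β = (3 - (1)·0.532 - (-3)·1.040) / (5) = 1.118
  γ = (12 - (3)·0.532 - (1)·1.118) / (8) = 1.161
Iteration 3:
  α = (11 - (4)·1.118 - (4)·1.161) / (10) = 0.188
  β = (3 - (1)·0.188 - (-3)·1.161) / (5) = 1.259
  γ = (12 - (3)·0.188 - (1)·1.259) / (8) = 1.272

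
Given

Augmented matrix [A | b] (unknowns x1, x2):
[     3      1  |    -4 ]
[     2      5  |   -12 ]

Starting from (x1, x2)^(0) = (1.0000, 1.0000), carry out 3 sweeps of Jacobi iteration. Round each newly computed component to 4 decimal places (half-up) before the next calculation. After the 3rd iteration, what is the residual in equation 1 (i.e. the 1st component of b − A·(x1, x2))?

Iteration 1:
  x1 = (-4 - (1)·1.0000) / (3) = -1.6667
  x2 = (-12 - (2)·1.0000) / (5) = -2.8000
Iteration 2:
  x1 = (-4 - (1)·-2.8000) / (3) = -0.4000
  x2 = (-12 - (2)·-1.6667) / (5) = -1.7333
Iteration 3:
  x1 = (-4 - (1)·-1.7333) / (3) = -0.7556
  x2 = (-12 - (2)·-0.4000) / (5) = -2.2400
Residual b − A·x = (0.5068, 0.7112)

0.5068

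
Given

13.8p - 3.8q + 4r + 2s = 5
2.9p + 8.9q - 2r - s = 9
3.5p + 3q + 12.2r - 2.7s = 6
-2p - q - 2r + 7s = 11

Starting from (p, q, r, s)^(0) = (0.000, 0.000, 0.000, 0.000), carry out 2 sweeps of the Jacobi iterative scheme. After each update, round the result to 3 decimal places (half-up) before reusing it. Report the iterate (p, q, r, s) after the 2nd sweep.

(0.270, 1.180, 0.487, 1.960)

Iteration 1:
  p = (5 - (-3.8)·0.000 - (4)·0.000 - (2)·0.000) / (13.8) = 0.362
  q = (9 - (2.9)·0.000 - (-2)·0.000 - (-1)·0.000) / (8.9) = 1.011
  r = (6 - (3.5)·0.000 - (3)·0.000 - (-2.7)·0.000) / (12.2) = 0.492
  s = (11 - (-2)·0.000 - (-1)·0.000 - (-2)·0.000) / (7) = 1.571
Iteration 2:
  p = (5 - (-3.8)·1.011 - (4)·0.492 - (2)·1.571) / (13.8) = 0.270
  q = (9 - (2.9)·0.362 - (-2)·0.492 - (-1)·1.571) / (8.9) = 1.180
  r = (6 - (3.5)·0.362 - (3)·1.011 - (-2.7)·1.571) / (12.2) = 0.487
  s = (11 - (-2)·0.362 - (-1)·1.011 - (-2)·0.492) / (7) = 1.960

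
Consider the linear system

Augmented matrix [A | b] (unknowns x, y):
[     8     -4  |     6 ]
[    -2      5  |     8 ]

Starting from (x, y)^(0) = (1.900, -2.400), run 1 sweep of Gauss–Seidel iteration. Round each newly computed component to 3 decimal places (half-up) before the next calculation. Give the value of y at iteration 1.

Iteration 1:
  x = (6 - (-4)·-2.400) / (8) = -0.450
  y = (8 - (-2)·-0.450) / (5) = 1.420

1.420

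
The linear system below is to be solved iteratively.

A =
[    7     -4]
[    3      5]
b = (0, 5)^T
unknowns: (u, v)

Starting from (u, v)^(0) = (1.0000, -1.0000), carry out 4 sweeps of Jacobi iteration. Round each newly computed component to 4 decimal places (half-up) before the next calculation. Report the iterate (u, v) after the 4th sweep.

(0.4930, 0.5396)

Iteration 1:
  u = (0 - (-4)·-1.0000) / (7) = -0.5714
  v = (5 - (3)·1.0000) / (5) = 0.4000
Iteration 2:
  u = (0 - (-4)·0.4000) / (7) = 0.2286
  v = (5 - (3)·-0.5714) / (5) = 1.3428
Iteration 3:
  u = (0 - (-4)·1.3428) / (7) = 0.7673
  v = (5 - (3)·0.2286) / (5) = 0.8628
Iteration 4:
  u = (0 - (-4)·0.8628) / (7) = 0.4930
  v = (5 - (3)·0.7673) / (5) = 0.5396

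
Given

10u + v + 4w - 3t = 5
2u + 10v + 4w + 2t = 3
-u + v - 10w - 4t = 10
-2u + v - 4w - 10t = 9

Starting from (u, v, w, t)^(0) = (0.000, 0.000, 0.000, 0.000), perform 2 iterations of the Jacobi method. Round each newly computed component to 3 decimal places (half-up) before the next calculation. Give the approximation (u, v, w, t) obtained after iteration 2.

Iteration 1:
  u = (5 - (1)·0.000 - (4)·0.000 - (-3)·0.000) / (10) = 0.500
  v = (3 - (2)·0.000 - (4)·0.000 - (2)·0.000) / (10) = 0.300
  w = (10 - (-1)·0.000 - (1)·0.000 - (-4)·0.000) / (-10) = -1.000
  t = (9 - (-2)·0.000 - (1)·0.000 - (-4)·0.000) / (-10) = -0.900
Iteration 2:
  u = (5 - (1)·0.300 - (4)·-1.000 - (-3)·-0.900) / (10) = 0.600
  v = (3 - (2)·0.500 - (4)·-1.000 - (2)·-0.900) / (10) = 0.780
  w = (10 - (-1)·0.500 - (1)·0.300 - (-4)·-0.900) / (-10) = -0.660
  t = (9 - (-2)·0.500 - (1)·0.300 - (-4)·-1.000) / (-10) = -0.570

(0.600, 0.780, -0.660, -0.570)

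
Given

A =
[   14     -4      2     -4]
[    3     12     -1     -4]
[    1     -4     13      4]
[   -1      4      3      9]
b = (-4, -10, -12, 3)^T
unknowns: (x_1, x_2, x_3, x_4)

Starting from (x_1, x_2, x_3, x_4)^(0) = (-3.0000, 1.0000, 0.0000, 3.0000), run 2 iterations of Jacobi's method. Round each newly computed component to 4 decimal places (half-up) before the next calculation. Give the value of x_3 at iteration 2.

Iteration 1:
  x_1 = (-4 - (-4)·1.0000 - (2)·0.0000 - (-4)·3.0000) / (14) = 0.8571
  x_2 = (-10 - (3)·-3.0000 - (-1)·0.0000 - (-4)·3.0000) / (12) = 0.9167
  x_3 = (-12 - (1)·-3.0000 - (-4)·1.0000 - (4)·3.0000) / (13) = -1.3077
  x_4 = (3 - (-1)·-3.0000 - (4)·1.0000 - (3)·0.0000) / (9) = -0.4444
Iteration 2:
  x_1 = (-4 - (-4)·0.9167 - (2)·-1.3077 - (-4)·-0.4444) / (14) = 0.0360
  x_2 = (-10 - (3)·0.8571 - (-1)·-1.3077 - (-4)·-0.4444) / (12) = -1.3047
  x_3 = (-12 - (1)·0.8571 - (-4)·0.9167 - (4)·-0.4444) / (13) = -0.5702
  x_4 = (3 - (-1)·0.8571 - (4)·0.9167 - (3)·-1.3077) / (9) = 0.4570

-0.5702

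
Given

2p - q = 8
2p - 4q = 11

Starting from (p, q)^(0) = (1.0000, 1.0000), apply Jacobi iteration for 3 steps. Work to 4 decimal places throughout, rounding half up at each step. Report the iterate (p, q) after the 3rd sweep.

Iteration 1:
  p = (8 - (-1)·1.0000) / (2) = 4.5000
  q = (11 - (2)·1.0000) / (-4) = -2.2500
Iteration 2:
  p = (8 - (-1)·-2.2500) / (2) = 2.8750
  q = (11 - (2)·4.5000) / (-4) = -0.5000
Iteration 3:
  p = (8 - (-1)·-0.5000) / (2) = 3.7500
  q = (11 - (2)·2.8750) / (-4) = -1.3125

(3.7500, -1.3125)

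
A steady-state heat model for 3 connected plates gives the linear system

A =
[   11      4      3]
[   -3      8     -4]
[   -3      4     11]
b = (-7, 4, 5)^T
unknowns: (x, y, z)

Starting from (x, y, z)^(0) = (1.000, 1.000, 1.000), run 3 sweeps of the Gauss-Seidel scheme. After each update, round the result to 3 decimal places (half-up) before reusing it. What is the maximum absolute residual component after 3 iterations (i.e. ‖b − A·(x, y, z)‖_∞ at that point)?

Iteration 1:
  x = (-7 - (4)·1.000 - (3)·1.000) / (11) = -1.273
  y = (4 - (-3)·-1.273 - (-4)·1.000) / (8) = 0.523
  z = (5 - (-3)·-1.273 - (4)·0.523) / (11) = -0.083
Iteration 2:
  x = (-7 - (4)·0.523 - (3)·-0.083) / (11) = -0.804
  y = (4 - (-3)·-0.804 - (-4)·-0.083) / (8) = 0.157
  z = (5 - (-3)·-0.804 - (4)·0.157) / (11) = 0.178
Iteration 3:
  x = (-7 - (4)·0.157 - (3)·0.178) / (11) = -0.742
  y = (4 - (-3)·-0.742 - (-4)·0.178) / (8) = 0.311
  z = (5 - (-3)·-0.742 - (4)·0.311) / (11) = 0.139
Residual b − A·x = (-0.499, -0.158, 0.001); ∞-norm = 0.499

0.499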